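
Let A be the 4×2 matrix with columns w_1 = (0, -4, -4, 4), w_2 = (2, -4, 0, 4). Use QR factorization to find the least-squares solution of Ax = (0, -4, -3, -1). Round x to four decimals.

x = (0.6818, -0.2727)

w_1 = (0, -4, -4, 4); ‖w_1‖ = 6.9282, so e_1 = (0.0000, -0.5774, -0.5774, 0.5774).
e_1·w_2 = 0.0000·2 + (-0.5774)·(-4) + (-0.5774)·0 + 0.5774·4 = 4.6188.
u_2 = w_2 − 4.6188·e_1 = (2.0000, -1.3333, 2.6667, 1.3333).
‖u_2‖ = 3.8297, so e_2 = (0.5222, -0.3482, 0.6963, 0.3482).
Qᵀb = (3.4641, -1.0445).
Back-substitute: x_2 = -1.0445/3.8297 = -0.2727.
x_1 = (3.4641 − 4.6188·(-0.2727))/6.9282 = 0.6818.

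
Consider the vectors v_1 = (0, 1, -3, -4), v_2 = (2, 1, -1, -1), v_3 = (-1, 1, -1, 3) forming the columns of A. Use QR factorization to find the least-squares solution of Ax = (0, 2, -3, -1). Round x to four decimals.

x = (0.6771, 0.3900, 0.7156)

v_1 = (0, 1, -3, -4); ‖v_1‖ = 5.0990, so e_1 = (0.0000, 0.1961, -0.5883, -0.7845).
e_1·v_2 = 0.0000·2 + 0.1961·1 + (-0.5883)·(-1) + (-0.7845)·(-1) = 1.5689.
u_2 = v_2 − 1.5689·e_1 = (2.0000, 0.6923, -0.0769, 0.2308).
‖u_2‖ = 2.1304, so e_2 = (0.9388, 0.3250, -0.0361, 0.1083).
e_1·v_3 = 0.0000·(-1) + 0.1961·1 + (-0.5883)·(-1) + (-0.7845)·3 = -1.5689; e_2·v_3 = 0.9388·(-1) + 0.3250·1 + (-0.0361)·(-1) + 0.1083·3 = -0.2528.
u_3 = v_3 + 1.5689·e_1 + 0.2528·e_2 = (-0.7627, 1.3898, -1.9322, 1.7966).
‖u_3‖ = 3.0781, so e_3 = (-0.2478, 0.4515, -0.6277, 0.5837).
Qᵀb = (2.9417, 0.6499, 2.2026).
Back-substitute: x_3 = 2.2026/3.0781 = 0.7156.
x_2 = (0.6499 + 0.2528·0.7156)/2.1304 = 0.3900.
x_1 = (2.9417 − 1.5689·0.3900 + 1.5689·0.7156)/5.0990 = 0.6771.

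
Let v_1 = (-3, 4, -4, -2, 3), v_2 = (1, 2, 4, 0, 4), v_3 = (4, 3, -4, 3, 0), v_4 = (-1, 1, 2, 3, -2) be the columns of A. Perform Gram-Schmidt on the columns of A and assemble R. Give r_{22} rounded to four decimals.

v_1 = (-3, 4, -4, -2, 3); ‖v_1‖ = 7.3485, so e_1 = (-0.4082, 0.5443, -0.5443, -0.2722, 0.4082).
e_1·v_2 = (-0.4082)·1 + 0.5443·2 + (-0.5443)·4 + (-0.2722)·0 + 0.4082·4 = 0.1361.
u_2 = v_2 − 0.1361·e_1 = (1.0556, 1.9259, 4.0741, 0.0370, 3.9444).
r_{22} = ‖u_2‖ = 6.0812.

r_{22} = 6.0812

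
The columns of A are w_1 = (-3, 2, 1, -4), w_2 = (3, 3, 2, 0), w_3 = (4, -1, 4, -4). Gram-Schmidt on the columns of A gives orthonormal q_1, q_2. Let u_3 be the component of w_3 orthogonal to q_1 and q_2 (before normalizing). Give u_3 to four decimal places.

u_3 = (2.3293, -3.8012, 2.2079, -3.0956)

q_1 = w_1/‖w_1‖ = (-3, 2, 1, -4)/5.4772 = (-0.5477, 0.3651, 0.1826, -0.7303).
r_{12} = q_1·w_2 = -0.1826.
u_2 = w_2 + 0.1826·q_1 = (2.9000, 3.0667, 2.0333, -0.1333).
‖u_2‖ = 4.6869, so q_2 = (0.6188, 0.6543, 0.4338, -0.0284).
r_{13} = q_1·w_3 = 1.0954; r_{23} = q_2·w_3 = 3.6698.
u_3 = w_3 − 1.0954·q_1 − 3.6698·q_2 = (2.3293, -3.8012, 2.2079, -3.0956).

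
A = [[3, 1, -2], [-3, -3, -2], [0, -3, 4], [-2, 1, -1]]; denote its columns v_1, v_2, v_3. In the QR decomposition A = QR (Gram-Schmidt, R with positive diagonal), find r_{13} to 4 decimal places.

q_1 = v_1/‖v_1‖ = (3, -3, 0, -2)/4.6904 = (0.6396, -0.6396, 0.0000, -0.4264).
r_{13} = q_1·v_3 = 0.4264.

r_{13} = 0.4264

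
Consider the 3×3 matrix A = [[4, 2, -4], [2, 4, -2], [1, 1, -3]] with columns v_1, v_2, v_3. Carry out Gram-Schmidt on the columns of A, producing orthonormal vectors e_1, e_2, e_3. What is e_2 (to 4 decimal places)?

e_2 = (-0.4602, 0.8850, 0.0708)

v_1 = (4, 2, 1); ‖v_1‖ = 4.5826, so e_1 = (0.8729, 0.4364, 0.2182).
e_1·v_2 = 0.8729·2 + 0.4364·4 + 0.2182·1 = 3.7097.
u_2 = v_2 − 3.7097·e_1 = (-1.2381, 2.3810, 0.1905).
‖u_2‖ = 2.6904, so e_2 = (-0.4602, 0.8850, 0.0708).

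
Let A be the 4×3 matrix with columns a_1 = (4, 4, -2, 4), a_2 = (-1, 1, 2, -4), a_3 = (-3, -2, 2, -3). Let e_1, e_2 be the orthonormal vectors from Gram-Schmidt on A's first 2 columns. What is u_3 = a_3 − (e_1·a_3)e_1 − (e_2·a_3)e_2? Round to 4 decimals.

e_1 = a_1/‖a_1‖ = (4, 4, -2, 4)/7.2111 = (0.5547, 0.5547, -0.2774, 0.5547).
r_{12} = e_1·a_2 = -2.7735.
u_2 = a_2 + 2.7735·e_1 = (0.5385, 2.5385, 1.2308, -2.4615).
‖u_2‖ = 3.7826, so e_2 = (0.1424, 0.6711, 0.3254, -0.6508).
r_{13} = e_1·a_3 = -4.9923; r_{23} = e_2·a_3 = 0.8338.
u_3 = a_3 + 4.9923·e_1 − 0.8338·e_2 = (-0.3495, 0.2097, 0.3441, 0.3118).

u_3 = (-0.3495, 0.2097, 0.3441, 0.3118)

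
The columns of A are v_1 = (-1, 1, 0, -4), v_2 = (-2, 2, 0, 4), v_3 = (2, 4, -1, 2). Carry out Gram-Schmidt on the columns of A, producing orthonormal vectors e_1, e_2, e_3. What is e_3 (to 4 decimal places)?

v_1 = (-1, 1, 0, -4); ‖v_1‖ = 4.2426, so e_1 = (-0.2357, 0.2357, 0.0000, -0.9428).
e_1·v_2 = (-0.2357)·(-2) + 0.2357·2 + 0.0000·0 + (-0.9428)·4 = -2.8284.
u_2 = v_2 + 2.8284·e_1 = (-2.6667, 2.6667, 0.0000, 1.3333).
‖u_2‖ = 4.0000, so e_2 = (-0.6667, 0.6667, 0.0000, 0.3333).
e_1·v_3 = (-0.2357)·2 + 0.2357·4 + 0.0000·(-1) + (-0.9428)·2 = -1.4142; e_2·v_3 = (-0.6667)·2 + 0.6667·4 + 0.0000·(-1) + 0.3333·2 = 2.0000.
u_3 = v_3 + 1.4142·e_1 − 2.0000·e_2 = (3.0000, 3.0000, -1.0000, 0.0000).
‖u_3‖ = 4.3589, so e_3 = (0.6882, 0.6882, -0.2294, 0.0000).

e_3 = (0.6882, 0.6882, -0.2294, 0.0000)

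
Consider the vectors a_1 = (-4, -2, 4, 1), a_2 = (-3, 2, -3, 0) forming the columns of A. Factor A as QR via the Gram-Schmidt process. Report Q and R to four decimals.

a_1 = (-4, -2, 4, 1); ‖a_1‖ = 6.0828, so q_1 = (-0.6576, -0.3288, 0.6576, 0.1644).
q_1·a_2 = (-0.6576)·(-3) + (-0.3288)·2 + 0.6576·(-3) + 0.1644·0 = -0.6576.
u_2 = a_2 + 0.6576·q_1 = (-3.4324, 1.7838, -2.5676, 0.1081).
‖u_2‖ = 4.6441, so q_2 = (-0.7391, 0.3841, -0.5529, 0.0233).

Q = [[-0.6576, -0.7391], [-0.3288, 0.3841], [0.6576, -0.5529], [0.1644, 0.0233]], R = [[6.0828, -0.6576], [0.0000, 4.6441]]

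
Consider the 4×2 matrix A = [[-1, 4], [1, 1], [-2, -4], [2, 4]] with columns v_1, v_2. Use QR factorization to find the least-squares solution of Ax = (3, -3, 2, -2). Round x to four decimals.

q_1 = v_1/‖v_1‖ = (-1, 1, -2, 2)/3.1623 = (-0.3162, 0.3162, -0.6325, 0.6325).
r_{12} = q_1·v_2 = 4.1110.
u_2 = v_2 − 4.1110·q_1 = (5.3000, -0.3000, -1.4000, 1.4000).
‖u_2‖ = 5.6657, so q_2 = (0.9355, -0.0530, -0.2471, 0.2471).
Qᵀb = (-4.4272, 1.9768).
Back-substitute: x_2 = 1.9768/5.6657 = 0.3489.
x_1 = (-4.4272 − 4.1110·0.3489)/3.1623 = -1.8536.

x = (-1.8536, 0.3489)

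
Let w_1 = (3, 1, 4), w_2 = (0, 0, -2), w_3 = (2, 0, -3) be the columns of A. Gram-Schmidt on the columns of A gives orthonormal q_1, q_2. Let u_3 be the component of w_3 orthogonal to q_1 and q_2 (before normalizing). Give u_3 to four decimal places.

u_3 = (0.2000, -0.6000, 0.0000)

q_1 = w_1/‖w_1‖ = (3, 1, 4)/5.0990 = (0.5883, 0.1961, 0.7845).
r_{12} = q_1·w_2 = -1.5689.
u_2 = w_2 + 1.5689·q_1 = (0.9231, 0.3077, -0.7692).
‖u_2‖ = 1.2403, so q_2 = (0.7442, 0.2481, -0.6202).
r_{13} = q_1·w_3 = -1.1767; r_{23} = q_2·w_3 = 3.3489.
u_3 = w_3 + 1.1767·q_1 − 3.3489·q_2 = (0.2000, -0.6000, 0.0000).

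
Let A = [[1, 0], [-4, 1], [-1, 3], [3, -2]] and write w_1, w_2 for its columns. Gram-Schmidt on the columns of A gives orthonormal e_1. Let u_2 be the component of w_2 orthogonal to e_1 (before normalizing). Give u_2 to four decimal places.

w_1 = (1, -4, -1, 3); ‖w_1‖ = 5.1962, so e_1 = (0.1925, -0.7698, -0.1925, 0.5774).
e_1·w_2 = 0.1925·0 + (-0.7698)·1 + (-0.1925)·3 + 0.5774·(-2) = -2.5019.
u_2 = w_2 + 2.5019·e_1 = (0.4815, -0.9259, 2.5185, -0.5556).

u_2 = (0.4815, -0.9259, 2.5185, -0.5556)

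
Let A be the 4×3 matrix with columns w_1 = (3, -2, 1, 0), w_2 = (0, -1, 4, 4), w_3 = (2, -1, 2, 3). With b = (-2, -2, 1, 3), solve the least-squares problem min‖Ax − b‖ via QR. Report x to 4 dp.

q_1 = w_1/‖w_1‖ = (3, -2, 1, 0)/3.7417 = (0.8018, -0.5345, 0.2673, 0.0000).
r_{12} = q_1·w_2 = 1.6036.
u_2 = w_2 − 1.6036·q_1 = (-1.2857, -0.1429, 3.5714, 4.0000).
‖u_2‖ = 5.5162, so q_2 = (-0.2331, -0.0259, 0.6474, 0.7251).
r_{13} = q_1·w_3 = 2.6726; r_{23} = q_2·w_3 = 3.0300.
u_3 = w_3 − 2.6726·q_1 − 3.0300·q_2 = (0.5634, 0.5070, -0.6761, 0.8028).
‖u_3‖ = 1.2946, so q_3 = (0.4352, 0.3917, -0.5222, 0.6201).
Qᵀb = (-0.2673, 3.3408, -0.3155).
Back-substitute: x_3 = -0.3155/1.2946 = -0.2437.
x_2 = (3.3408 − 3.0300·(-0.2437))/5.5162 = 0.7395.
x_1 = (-0.2673 − 1.6036·0.7395 − 2.6726·(-0.2437))/3.7417 = -0.2143.

x = (-0.2143, 0.7395, -0.2437)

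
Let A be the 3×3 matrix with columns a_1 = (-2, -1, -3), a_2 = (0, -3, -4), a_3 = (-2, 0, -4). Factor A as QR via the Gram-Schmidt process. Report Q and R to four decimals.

e_1 = a_1/‖a_1‖ = (-2, -1, -3)/3.7417 = (-0.5345, -0.2673, -0.8018).
r_{12} = e_1·a_2 = 4.0089.
u_2 = a_2 − 4.0089·e_1 = (2.1429, -1.9286, -0.7857).
‖u_2‖ = 2.9881, so e_2 = (0.7171, -0.6454, -0.2630).
r_{13} = e_1·a_3 = 4.2762; r_{23} = e_2·a_3 = -0.3825.
u_3 = a_3 − 4.2762·e_1 + 0.3825·e_2 = (0.5600, 0.8960, -0.6720).
‖u_3‖ = 1.2522, so e_3 = (0.4472, 0.7155, -0.5367).

Q = [[-0.5345, 0.7171, 0.4472], [-0.2673, -0.6454, 0.7155], [-0.8018, -0.2630, -0.5367]], R = [[3.7417, 4.0089, 4.2762], [0.0000, 2.9881, -0.3825], [0.0000, 0.0000, 1.2522]]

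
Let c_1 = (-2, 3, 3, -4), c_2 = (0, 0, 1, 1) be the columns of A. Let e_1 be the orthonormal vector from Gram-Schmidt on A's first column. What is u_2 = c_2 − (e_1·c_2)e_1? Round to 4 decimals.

u_2 = (-0.0526, 0.0789, 1.0789, 0.8947)

e_1 = c_1/‖c_1‖ = (-2, 3, 3, -4)/6.1644 = (-0.3244, 0.4867, 0.4867, -0.6489).
r_{12} = e_1·c_2 = -0.1622.
u_2 = c_2 + 0.1622·e_1 = (-0.0526, 0.0789, 1.0789, 0.8947).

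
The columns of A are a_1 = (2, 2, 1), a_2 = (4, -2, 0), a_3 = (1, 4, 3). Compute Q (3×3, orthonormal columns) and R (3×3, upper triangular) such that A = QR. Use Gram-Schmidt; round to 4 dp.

a_1 = (2, 2, 1); ‖a_1‖ = 3.0000, so e_1 = (0.6667, 0.6667, 0.3333).
e_1·a_2 = 0.6667·4 + 0.6667·(-2) + 0.3333·0 = 1.3333.
u_2 = a_2 − 1.3333·e_1 = (3.1111, -2.8889, -0.4444).
‖u_2‖ = 4.2687, so e_2 = (0.7288, -0.6768, -0.1041).
e_1·a_3 = 0.6667·1 + 0.6667·4 + 0.3333·3 = 4.3333; e_2·a_3 = 0.7288·1 + (-0.6768)·4 + (-0.1041)·3 = -2.2905.
u_3 = a_3 − 4.3333·e_1 + 2.2905·e_2 = (-0.2195, -0.4390, 1.3171).
‖u_3‖ = 1.4056, so e_3 = (-0.1562, -0.3123, 0.9370).

Q = [[0.6667, 0.7288, -0.1562], [0.6667, -0.6768, -0.3123], [0.3333, -0.1041, 0.9370]], R = [[3.0000, 1.3333, 4.3333], [0.0000, 4.2687, -2.2905], [0.0000, 0.0000, 1.4056]]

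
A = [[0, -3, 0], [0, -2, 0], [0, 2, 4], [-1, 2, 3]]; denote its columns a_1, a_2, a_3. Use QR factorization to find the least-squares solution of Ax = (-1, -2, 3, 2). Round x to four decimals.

e_1 = a_1/‖a_1‖ = (0, 0, 0, -1)/1.0000 = (0.0000, 0.0000, 0.0000, -1.0000).
r_{12} = e_1·a_2 = -2.0000.
u_2 = a_2 + 2.0000·e_1 = (-3.0000, -2.0000, 2.0000, 0.0000).
‖u_2‖ = 4.1231, so e_2 = (-0.7276, -0.4851, 0.4851, 0.0000).
r_{13} = e_1·a_3 = -3.0000; r_{23} = e_2·a_3 = 1.9403.
u_3 = a_3 + 3.0000·e_1 − 1.9403·e_2 = (1.4118, 0.9412, 3.0588, 0.0000).
‖u_3‖ = 3.4979, so e_3 = (0.4036, 0.2691, 0.8745, 0.0000).
Qᵀb = (-2.0000, 3.1530, 1.6817).
Back-substitute: x_3 = 1.6817/3.4979 = 0.4808.
x_2 = (3.1530 − 1.9403·0.4808)/4.1231 = 0.5385.
x_1 = (-2.0000 + 2.0000·0.5385 + 3.0000·0.4808)/1.0000 = 0.5192.

x = (0.5192, 0.5385, 0.4808)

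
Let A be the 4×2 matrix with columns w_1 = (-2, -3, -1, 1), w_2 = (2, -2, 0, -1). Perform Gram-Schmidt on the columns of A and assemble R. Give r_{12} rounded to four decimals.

r_{12} = 0.2582

w_1 = (-2, -3, -1, 1); ‖w_1‖ = 3.8730, so q_1 = (-0.5164, -0.7746, -0.2582, 0.2582).
r_{12} = q_1·w_2 = 0.2582.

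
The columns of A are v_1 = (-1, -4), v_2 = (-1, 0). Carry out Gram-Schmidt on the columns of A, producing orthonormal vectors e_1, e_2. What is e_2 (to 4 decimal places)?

e_2 = (-0.9701, 0.2425)

e_1 = v_1/‖v_1‖ = (-1, -4)/4.1231 = (-0.2425, -0.9701).
r_{12} = e_1·v_2 = 0.2425.
u_2 = v_2 − 0.2425·e_1 = (-0.9412, 0.2353).
‖u_2‖ = 0.9701, so e_2 = (-0.9701, 0.2425).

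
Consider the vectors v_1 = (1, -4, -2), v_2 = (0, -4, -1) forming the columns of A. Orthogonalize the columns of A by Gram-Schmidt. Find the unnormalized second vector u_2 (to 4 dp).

u_2 = (-0.8571, -0.5714, 0.7143)

v_1 = (1, -4, -2); ‖v_1‖ = 4.5826, so q_1 = (0.2182, -0.8729, -0.4364).
q_1·v_2 = 0.2182·0 + (-0.8729)·(-4) + (-0.4364)·(-1) = 3.9279.
u_2 = v_2 − 3.9279·q_1 = (-0.8571, -0.5714, 0.7143).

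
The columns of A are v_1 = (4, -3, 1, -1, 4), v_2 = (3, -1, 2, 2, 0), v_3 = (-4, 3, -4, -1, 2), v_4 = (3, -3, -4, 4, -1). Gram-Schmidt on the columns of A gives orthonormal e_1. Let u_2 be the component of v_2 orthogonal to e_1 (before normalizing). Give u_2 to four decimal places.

v_1 = (4, -3, 1, -1, 4); ‖v_1‖ = 6.5574, so e_1 = (0.6100, -0.4575, 0.1525, -0.1525, 0.6100).
e_1·v_2 = 0.6100·3 + (-0.4575)·(-1) + 0.1525·2 + (-0.1525)·2 + 0.6100·0 = 2.2875.
u_2 = v_2 − 2.2875·e_1 = (1.6047, 0.0465, 1.6512, 2.3488, -1.3953).

u_2 = (1.6047, 0.0465, 1.6512, 2.3488, -1.3953)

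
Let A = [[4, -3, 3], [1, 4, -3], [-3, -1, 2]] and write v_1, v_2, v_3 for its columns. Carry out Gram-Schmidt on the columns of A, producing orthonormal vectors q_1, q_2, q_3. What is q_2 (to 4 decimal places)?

q_2 = (-0.4458, 0.8378, -0.3151)

v_1 = (4, 1, -3); ‖v_1‖ = 5.0990, so q_1 = (0.7845, 0.1961, -0.5883).
q_1·v_2 = 0.7845·(-3) + 0.1961·4 + (-0.5883)·(-1) = -0.9806.
u_2 = v_2 + 0.9806·q_1 = (-2.2308, 4.1923, -1.5769).
‖u_2‖ = 5.0038, so q_2 = (-0.4458, 0.8378, -0.3151).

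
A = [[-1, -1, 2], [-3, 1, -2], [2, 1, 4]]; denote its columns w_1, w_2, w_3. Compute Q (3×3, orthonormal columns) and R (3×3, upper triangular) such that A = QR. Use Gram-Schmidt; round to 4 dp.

Q = [[-0.2673, -0.5774, 0.7715], [-0.8018, 0.5774, 0.1543], [0.5345, 0.5774, 0.6172]], R = [[3.7417, 0.0000, 3.2071], [0.0000, 1.7321, 0.0000], [0.0000, 0.0000, 3.7033]]

q_1 = w_1/‖w_1‖ = (-1, -3, 2)/3.7417 = (-0.2673, -0.8018, 0.5345).
r_{12} = q_1·w_2 = 0.0000.
u_2 = w_2 + 0.0000·q_1 = (-1.0000, 1.0000, 1.0000).
‖u_2‖ = 1.7321, so q_2 = (-0.5774, 0.5774, 0.5774).
r_{13} = q_1·w_3 = 3.2071; r_{23} = q_2·w_3 = 0.0000.
u_3 = w_3 − 3.2071·q_1 + 0.0000·q_2 = (2.8571, 0.5714, 2.2857).
‖u_3‖ = 3.7033, so q_3 = (0.7715, 0.1543, 0.6172).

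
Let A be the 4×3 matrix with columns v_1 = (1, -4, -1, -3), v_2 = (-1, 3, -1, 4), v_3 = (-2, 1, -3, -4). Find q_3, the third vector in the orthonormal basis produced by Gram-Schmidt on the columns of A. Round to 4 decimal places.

q_3 = (-0.4491, 0.4491, -0.5132, -0.5774)

q_1 = v_1/‖v_1‖ = (1, -4, -1, -3)/5.1962 = (0.1925, -0.7698, -0.1925, -0.5774).
r_{12} = q_1·v_2 = -4.6188.
u_2 = v_2 + 4.6188·q_1 = (-0.1111, -0.5556, -1.8889, 1.3333).
‖u_2‖ = 2.3805, so q_2 = (-0.0467, -0.2334, -0.7935, 0.5601).
r_{13} = q_1·v_3 = 1.7321; r_{23} = q_2·v_3 = 0.0000.
u_3 = v_3 − 1.7321·q_1 + 0.0000·q_2 = (-2.3333, 2.3333, -2.6667, -3.0000).
‖u_3‖ = 5.1962, so q_3 = (-0.4491, 0.4491, -0.5132, -0.5774).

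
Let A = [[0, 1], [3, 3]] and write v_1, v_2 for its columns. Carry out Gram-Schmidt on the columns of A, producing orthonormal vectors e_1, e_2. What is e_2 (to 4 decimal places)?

e_2 = (1.0000, 0.0000)

v_1 = (0, 3); ‖v_1‖ = 3.0000, so e_1 = (0.0000, 1.0000).
e_1·v_2 = 0.0000·1 + 1.0000·3 = 3.0000.
u_2 = v_2 − 3.0000·e_1 = (1.0000, 0.0000).
‖u_2‖ = 1.0000, so e_2 = (1.0000, 0.0000).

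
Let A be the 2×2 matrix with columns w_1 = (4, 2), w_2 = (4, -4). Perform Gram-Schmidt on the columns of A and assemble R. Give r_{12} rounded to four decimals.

q_1 = w_1/‖w_1‖ = (4, 2)/4.4721 = (0.8944, 0.4472).
r_{12} = q_1·w_2 = 1.7889.

r_{12} = 1.7889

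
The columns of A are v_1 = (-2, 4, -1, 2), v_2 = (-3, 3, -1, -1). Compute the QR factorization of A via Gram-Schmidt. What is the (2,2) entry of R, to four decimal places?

r_{22} = 2.9052

q_1 = v_1/‖v_1‖ = (-2, 4, -1, 2)/5.0000 = (-0.4000, 0.8000, -0.2000, 0.4000).
r_{12} = q_1·v_2 = 3.4000.
u_2 = v_2 − 3.4000·q_1 = (-1.6400, 0.2800, -0.3200, -2.3600).
r_{22} = ‖u_2‖ = 2.9052.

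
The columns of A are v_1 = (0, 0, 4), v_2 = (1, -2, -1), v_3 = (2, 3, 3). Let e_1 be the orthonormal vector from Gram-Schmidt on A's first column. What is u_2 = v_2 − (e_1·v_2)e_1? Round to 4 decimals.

u_2 = (1.0000, -2.0000, 0.0000)

v_1 = (0, 0, 4); ‖v_1‖ = 4.0000, so e_1 = (0.0000, 0.0000, 1.0000).
e_1·v_2 = 0.0000·1 + 0.0000·(-2) + 1.0000·(-1) = -1.0000.
u_2 = v_2 + 1.0000·e_1 = (1.0000, -2.0000, 0.0000).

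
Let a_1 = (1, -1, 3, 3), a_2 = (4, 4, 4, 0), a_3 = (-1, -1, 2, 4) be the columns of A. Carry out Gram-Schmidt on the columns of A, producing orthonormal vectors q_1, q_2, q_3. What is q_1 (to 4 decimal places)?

q_1 = (0.2236, -0.2236, 0.6708, 0.6708)

q_1 = a_1/‖a_1‖ = (1, -1, 3, 3)/4.4721 = (0.2236, -0.2236, 0.6708, 0.6708).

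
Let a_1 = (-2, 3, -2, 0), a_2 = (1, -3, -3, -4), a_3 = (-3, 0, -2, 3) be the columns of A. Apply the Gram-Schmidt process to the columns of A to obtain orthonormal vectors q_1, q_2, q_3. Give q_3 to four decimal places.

q_3 = (-0.4513, -0.5540, -0.3798, 0.5875)

a_1 = (-2, 3, -2, 0); ‖a_1‖ = 4.1231, so q_1 = (-0.4851, 0.7276, -0.4851, 0.0000).
q_1·a_2 = (-0.4851)·1 + 0.7276·(-3) + (-0.4851)·(-3) + 0.0000·(-4) = -1.2127.
u_2 = a_2 + 1.2127·q_1 = (0.4118, -2.1176, -3.5882, -4.0000).
‖u_2‖ = 5.7905, so q_2 = (0.0711, -0.3657, -0.6197, -0.6908).
q_1·a_3 = (-0.4851)·(-3) + 0.7276·0 + (-0.4851)·(-2) + 0.0000·3 = 2.4254; q_2·a_3 = 0.0711·(-3) + (-0.3657)·0 + (-0.6197)·(-2) + (-0.6908)·3 = -1.0463.
u_3 = a_3 − 2.4254·q_1 + 1.0463·q_2 = (-1.7491, -2.1474, -1.4719, 2.2772).
‖u_3‖ = 3.8759, so q_3 = (-0.4513, -0.5540, -0.3798, 0.5875).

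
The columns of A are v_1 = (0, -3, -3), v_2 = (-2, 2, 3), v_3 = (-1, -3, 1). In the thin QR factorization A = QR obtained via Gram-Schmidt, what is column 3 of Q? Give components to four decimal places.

e_3 = (0.3333, -0.6667, 0.6667)

v_1 = (0, -3, -3); ‖v_1‖ = 4.2426, so e_1 = (0.0000, -0.7071, -0.7071).
e_1·v_2 = 0.0000·(-2) + (-0.7071)·2 + (-0.7071)·3 = -3.5355.
u_2 = v_2 + 3.5355·e_1 = (-2.0000, -0.5000, 0.5000).
‖u_2‖ = 2.1213, so e_2 = (-0.9428, -0.2357, 0.2357).
e_1·v_3 = 0.0000·(-1) + (-0.7071)·(-3) + (-0.7071)·1 = 1.4142; e_2·v_3 = (-0.9428)·(-1) + (-0.2357)·(-3) + 0.2357·1 = 1.8856.
u_3 = v_3 − 1.4142·e_1 − 1.8856·e_2 = (0.7778, -1.5556, 1.5556).
‖u_3‖ = 2.3333, so e_3 = (0.3333, -0.6667, 0.6667).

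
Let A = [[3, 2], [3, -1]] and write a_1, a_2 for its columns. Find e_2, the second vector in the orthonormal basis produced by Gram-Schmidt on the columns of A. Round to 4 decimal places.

e_1 = a_1/‖a_1‖ = (3, 3)/4.2426 = (0.7071, 0.7071).
r_{12} = e_1·a_2 = 0.7071.
u_2 = a_2 − 0.7071·e_1 = (1.5000, -1.5000).
‖u_2‖ = 2.1213, so e_2 = (0.7071, -0.7071).

e_2 = (0.7071, -0.7071)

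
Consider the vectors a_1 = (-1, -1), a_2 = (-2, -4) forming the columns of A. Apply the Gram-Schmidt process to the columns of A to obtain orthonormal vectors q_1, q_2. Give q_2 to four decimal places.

a_1 = (-1, -1); ‖a_1‖ = 1.4142, so q_1 = (-0.7071, -0.7071).
q_1·a_2 = (-0.7071)·(-2) + (-0.7071)·(-4) = 4.2426.
u_2 = a_2 − 4.2426·q_1 = (1.0000, -1.0000).
‖u_2‖ = 1.4142, so q_2 = (0.7071, -0.7071).

q_2 = (0.7071, -0.7071)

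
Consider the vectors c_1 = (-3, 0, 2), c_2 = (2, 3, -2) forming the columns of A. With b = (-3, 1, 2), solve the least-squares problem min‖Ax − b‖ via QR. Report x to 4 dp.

c_1 = (-3, 0, 2); ‖c_1‖ = 3.6056, so e_1 = (-0.8321, 0.0000, 0.5547).
e_1·c_2 = (-0.8321)·2 + 0.0000·3 + 0.5547·(-2) = -2.7735.
u_2 = c_2 + 2.7735·e_1 = (-0.3077, 3.0000, -0.4615).
‖u_2‖ = 3.0509, so e_2 = (-0.1009, 0.9833, -0.1513).
Qᵀb = (3.6056, 0.9833).
Back-substitute: x_2 = 0.9833/3.0509 = 0.3223.
x_1 = (3.6056 + 2.7735·0.3223)/3.6056 = 1.2479.

x = (1.2479, 0.3223)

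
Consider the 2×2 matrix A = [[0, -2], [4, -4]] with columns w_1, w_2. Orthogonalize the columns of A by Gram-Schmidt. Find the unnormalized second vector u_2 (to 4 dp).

w_1 = (0, 4); ‖w_1‖ = 4.0000, so q_1 = (0.0000, 1.0000).
q_1·w_2 = 0.0000·(-2) + 1.0000·(-4) = -4.0000.
u_2 = w_2 + 4.0000·q_1 = (-2.0000, 0.0000).

u_2 = (-2.0000, 0.0000)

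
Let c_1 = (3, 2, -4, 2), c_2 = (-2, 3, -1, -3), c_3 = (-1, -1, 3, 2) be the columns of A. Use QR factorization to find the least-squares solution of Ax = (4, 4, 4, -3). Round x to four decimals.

c_1 = (3, 2, -4, 2); ‖c_1‖ = 5.7446, so e_1 = (0.5222, 0.3482, -0.6963, 0.3482).
e_1·c_2 = 0.5222·(-2) + 0.3482·3 + (-0.6963)·(-1) + 0.3482·(-3) = -0.3482.
u_2 = c_2 + 0.3482·e_1 = (-1.8182, 3.1212, -1.2424, -2.8788).
‖u_2‖ = 4.7832, so e_2 = (-0.3801, 0.6525, -0.2597, -0.6019).
e_1·c_3 = 0.5222·(-1) + 0.3482·(-1) + (-0.6963)·3 + 0.3482·2 = -2.2630; e_2·c_3 = (-0.3801)·(-1) + 0.6525·(-1) + (-0.2597)·3 + (-0.6019)·2 = -2.2554.
u_3 = c_3 + 2.2630·e_1 + 2.2554·e_2 = (-0.6755, 1.2596, 0.8384, 1.4305).
‖u_3‖ = 2.1891, so e_3 = (-0.3086, 0.5754, 0.3830, 0.6535).
Qᵀb = (-0.3482, 1.8563, 0.6389).
Back-substitute: x_3 = 0.6389/2.1891 = 0.2919.
x_2 = (1.8563 + 2.2554·0.2919)/4.7832 = 0.5257.
x_1 = (-0.3482 + 0.3482·0.5257 + 2.2630·0.2919)/5.7446 = 0.0862.

x = (0.0862, 0.5257, 0.2919)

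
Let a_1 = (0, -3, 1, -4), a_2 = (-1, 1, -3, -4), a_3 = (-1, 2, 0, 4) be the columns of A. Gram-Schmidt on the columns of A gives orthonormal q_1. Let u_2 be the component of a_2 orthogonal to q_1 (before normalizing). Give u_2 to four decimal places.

u_2 = (-1.0000, 2.1538, -3.3846, -2.4615)

a_1 = (0, -3, 1, -4); ‖a_1‖ = 5.0990, so q_1 = (0.0000, -0.5883, 0.1961, -0.7845).
q_1·a_2 = 0.0000·(-1) + (-0.5883)·1 + 0.1961·(-3) + (-0.7845)·(-4) = 1.9612.
u_2 = a_2 − 1.9612·q_1 = (-1.0000, 2.1538, -3.3846, -2.4615).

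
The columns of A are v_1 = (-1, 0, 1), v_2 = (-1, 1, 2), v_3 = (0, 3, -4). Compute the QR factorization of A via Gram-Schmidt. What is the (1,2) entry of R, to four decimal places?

r_{12} = 2.1213

v_1 = (-1, 0, 1); ‖v_1‖ = 1.4142, so e_1 = (-0.7071, 0.0000, 0.7071).
r_{12} = e_1·v_2 = 2.1213.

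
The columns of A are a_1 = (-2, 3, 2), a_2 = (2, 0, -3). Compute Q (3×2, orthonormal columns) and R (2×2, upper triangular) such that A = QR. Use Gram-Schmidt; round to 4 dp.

Q = [[-0.4851, 0.3087], [0.7276, 0.6615], [0.4851, -0.6835]], R = [[4.1231, -2.4254], [0.0000, 2.6679]]

e_1 = a_1/‖a_1‖ = (-2, 3, 2)/4.1231 = (-0.4851, 0.7276, 0.4851).
r_{12} = e_1·a_2 = -2.4254.
u_2 = a_2 + 2.4254·e_1 = (0.8235, 1.7647, -1.8235).
‖u_2‖ = 2.6679, so e_2 = (0.3087, 0.6615, -0.6835).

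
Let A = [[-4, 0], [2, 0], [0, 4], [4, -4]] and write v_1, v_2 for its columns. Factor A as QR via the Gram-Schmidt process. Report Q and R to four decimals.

q_1 = v_1/‖v_1‖ = (-4, 2, 0, 4)/6.0000 = (-0.6667, 0.3333, 0.0000, 0.6667).
r_{12} = q_1·v_2 = -2.6667.
u_2 = v_2 + 2.6667·q_1 = (-1.7778, 0.8889, 4.0000, -2.2222).
‖u_2‖ = 4.9889, so q_2 = (-0.3563, 0.1782, 0.8018, -0.4454).

Q = [[-0.6667, -0.3563], [0.3333, 0.1782], [0.0000, 0.8018], [0.6667, -0.4454]], R = [[6.0000, -2.6667], [0.0000, 4.9889]]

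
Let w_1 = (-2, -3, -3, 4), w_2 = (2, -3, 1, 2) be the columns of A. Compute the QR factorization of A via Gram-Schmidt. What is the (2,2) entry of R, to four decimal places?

w_1 = (-2, -3, -3, 4); ‖w_1‖ = 6.1644, so q_1 = (-0.3244, -0.4867, -0.4867, 0.6489).
q_1·w_2 = (-0.3244)·2 + (-0.4867)·(-3) + (-0.4867)·1 + 0.6489·2 = 1.6222.
u_2 = w_2 − 1.6222·q_1 = (2.5263, -2.2105, 1.7895, 0.9474).
r_{22} = ‖u_2‖ = 3.9203.

r_{22} = 3.9203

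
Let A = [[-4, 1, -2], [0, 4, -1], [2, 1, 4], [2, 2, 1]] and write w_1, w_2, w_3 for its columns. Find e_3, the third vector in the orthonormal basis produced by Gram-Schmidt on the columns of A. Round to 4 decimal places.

e_1 = w_1/‖w_1‖ = (-4, 0, 2, 2)/4.8990 = (-0.8165, 0.0000, 0.4082, 0.4082).
r_{12} = e_1·w_2 = 0.4082.
u_2 = w_2 − 0.4082·e_1 = (1.3333, 4.0000, 0.8333, 1.8333).
‖u_2‖ = 4.6726, so e_2 = (0.2854, 0.8561, 0.1783, 0.3924).
r_{13} = e_1·w_3 = 3.6742; r_{23} = e_2·w_3 = -0.3210.
u_3 = w_3 − 3.6742·e_1 + 0.3210·e_2 = (1.0916, -0.7252, 2.5573, -0.3740).
‖u_3‖ = 2.8977, so e_3 = (0.3767, -0.2503, 0.8825, -0.1291).

e_3 = (0.3767, -0.2503, 0.8825, -0.1291)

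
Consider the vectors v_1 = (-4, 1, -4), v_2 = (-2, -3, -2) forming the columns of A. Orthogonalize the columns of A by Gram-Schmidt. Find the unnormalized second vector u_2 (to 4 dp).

u_2 = (-0.4242, -3.3939, -0.4242)

v_1 = (-4, 1, -4); ‖v_1‖ = 5.7446, so e_1 = (-0.6963, 0.1741, -0.6963).
e_1·v_2 = (-0.6963)·(-2) + 0.1741·(-3) + (-0.6963)·(-2) = 2.2630.
u_2 = v_2 − 2.2630·e_1 = (-0.4242, -3.3939, -0.4242).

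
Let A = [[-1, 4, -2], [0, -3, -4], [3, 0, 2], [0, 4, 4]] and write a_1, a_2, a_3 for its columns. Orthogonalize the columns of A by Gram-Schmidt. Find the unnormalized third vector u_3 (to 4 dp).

u_3 = (-3.3198, -2.2335, -1.1066, 1.6447)

e_1 = a_1/‖a_1‖ = (-1, 0, 3, 0)/3.1623 = (-0.3162, 0.0000, 0.9487, 0.0000).
r_{12} = e_1·a_2 = -1.2649.
u_2 = a_2 + 1.2649·e_1 = (3.6000, -3.0000, 1.2000, 4.0000).
‖u_2‖ = 6.2769, so e_2 = (0.5735, -0.4779, 0.1912, 0.6373).
r_{13} = e_1·a_3 = 2.5298; r_{23} = e_2·a_3 = 3.6961.
u_3 = a_3 − 2.5298·e_1 − 3.6961·e_2 = (-3.3198, -2.2335, -1.1066, 1.6447).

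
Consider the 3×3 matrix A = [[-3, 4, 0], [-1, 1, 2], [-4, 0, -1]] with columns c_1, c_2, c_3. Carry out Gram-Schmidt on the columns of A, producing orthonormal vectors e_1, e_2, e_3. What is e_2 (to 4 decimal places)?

e_2 = (0.7715, 0.1543, -0.6172)

c_1 = (-3, -1, -4); ‖c_1‖ = 5.0990, so e_1 = (-0.5883, -0.1961, -0.7845).
e_1·c_2 = (-0.5883)·4 + (-0.1961)·1 + (-0.7845)·0 = -2.5495.
u_2 = c_2 + 2.5495·e_1 = (2.5000, 0.5000, -2.0000).
‖u_2‖ = 3.2404, so e_2 = (0.7715, 0.1543, -0.6172).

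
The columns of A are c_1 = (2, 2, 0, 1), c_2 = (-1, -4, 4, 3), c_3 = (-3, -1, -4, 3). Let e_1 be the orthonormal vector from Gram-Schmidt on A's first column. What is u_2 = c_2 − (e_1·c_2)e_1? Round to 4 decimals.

e_1 = c_1/‖c_1‖ = (2, 2, 0, 1)/3.0000 = (0.6667, 0.6667, 0.0000, 0.3333).
r_{12} = e_1·c_2 = -2.3333.
u_2 = c_2 + 2.3333·e_1 = (0.5556, -2.4444, 4.0000, 3.7778).

u_2 = (0.5556, -2.4444, 4.0000, 3.7778)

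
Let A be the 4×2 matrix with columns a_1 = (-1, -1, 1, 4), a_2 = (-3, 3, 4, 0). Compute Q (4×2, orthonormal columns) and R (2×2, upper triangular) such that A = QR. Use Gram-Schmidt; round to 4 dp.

Q = [[-0.2294, -0.4844], [-0.2294, 0.5575], [0.2294, 0.6581], [0.9177, -0.1462]], R = [[4.3589, 0.9177], [0.0000, 5.7583]]

a_1 = (-1, -1, 1, 4); ‖a_1‖ = 4.3589, so q_1 = (-0.2294, -0.2294, 0.2294, 0.9177).
q_1·a_2 = (-0.2294)·(-3) + (-0.2294)·3 + 0.2294·4 + 0.9177·0 = 0.9177.
u_2 = a_2 − 0.9177·q_1 = (-2.7895, 3.2105, 3.7895, -0.8421).
‖u_2‖ = 5.7583, so q_2 = (-0.4844, 0.5575, 0.6581, -0.1462).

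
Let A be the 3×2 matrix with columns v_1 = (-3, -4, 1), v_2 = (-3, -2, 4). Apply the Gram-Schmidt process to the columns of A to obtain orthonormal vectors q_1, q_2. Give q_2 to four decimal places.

q_2 = (-0.1663, 0.3547, 0.9201)

v_1 = (-3, -4, 1); ‖v_1‖ = 5.0990, so q_1 = (-0.5883, -0.7845, 0.1961).
q_1·v_2 = (-0.5883)·(-3) + (-0.7845)·(-2) + 0.1961·4 = 4.1184.
u_2 = v_2 − 4.1184·q_1 = (-0.5769, 1.2308, 3.1923).
‖u_2‖ = 3.4696, so q_2 = (-0.1663, 0.3547, 0.9201).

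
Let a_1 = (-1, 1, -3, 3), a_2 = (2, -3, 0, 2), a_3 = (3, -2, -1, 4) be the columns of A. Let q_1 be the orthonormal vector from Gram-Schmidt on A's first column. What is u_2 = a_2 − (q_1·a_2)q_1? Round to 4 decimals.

a_1 = (-1, 1, -3, 3); ‖a_1‖ = 4.4721, so q_1 = (-0.2236, 0.2236, -0.6708, 0.6708).
q_1·a_2 = (-0.2236)·2 + 0.2236·(-3) + (-0.6708)·0 + 0.6708·2 = 0.2236.
u_2 = a_2 − 0.2236·q_1 = (2.0500, -3.0500, 0.1500, 1.8500).

u_2 = (2.0500, -3.0500, 0.1500, 1.8500)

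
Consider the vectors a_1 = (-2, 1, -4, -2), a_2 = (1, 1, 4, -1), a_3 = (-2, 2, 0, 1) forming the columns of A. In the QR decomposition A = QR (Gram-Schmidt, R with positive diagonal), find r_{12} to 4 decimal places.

a_1 = (-2, 1, -4, -2); ‖a_1‖ = 5.0000, so e_1 = (-0.4000, 0.2000, -0.8000, -0.4000).
r_{12} = e_1·a_2 = -3.0000.

r_{12} = -3.0000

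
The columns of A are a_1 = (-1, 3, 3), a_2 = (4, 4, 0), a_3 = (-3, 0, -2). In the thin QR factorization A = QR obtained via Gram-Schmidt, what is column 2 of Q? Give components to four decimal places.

q_2 = (0.8262, 0.5115, -0.2361)

a_1 = (-1, 3, 3); ‖a_1‖ = 4.3589, so q_1 = (-0.2294, 0.6882, 0.6882).
q_1·a_2 = (-0.2294)·4 + 0.6882·4 + 0.6882·0 = 1.8353.
u_2 = a_2 − 1.8353·q_1 = (4.4211, 2.7368, -1.2632).
‖u_2‖ = 5.3508, so q_2 = (0.8262, 0.5115, -0.2361).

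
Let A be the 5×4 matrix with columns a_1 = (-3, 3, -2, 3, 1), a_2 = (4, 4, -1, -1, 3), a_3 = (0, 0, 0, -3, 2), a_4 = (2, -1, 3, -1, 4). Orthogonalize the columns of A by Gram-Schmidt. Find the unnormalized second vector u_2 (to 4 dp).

u_2 = (4.1875, 3.8125, -0.8750, -1.1875, 2.9375)

q_1 = a_1/‖a_1‖ = (-3, 3, -2, 3, 1)/5.6569 = (-0.5303, 0.5303, -0.3536, 0.5303, 0.1768).
r_{12} = q_1·a_2 = 0.3536.
u_2 = a_2 − 0.3536·q_1 = (4.1875, 3.8125, -0.8750, -1.1875, 2.9375).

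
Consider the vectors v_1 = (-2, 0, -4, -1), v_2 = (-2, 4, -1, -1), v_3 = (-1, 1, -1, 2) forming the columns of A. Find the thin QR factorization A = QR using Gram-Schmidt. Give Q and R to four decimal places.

Q = [[-0.4364, -0.2683, -0.1735], [0.0000, 0.9391, 0.1160], [-0.8729, 0.1677, -0.1547], [-0.2182, -0.1342, 0.9657]], R = [[4.5826, 1.9640, 0.8729], [0.0000, 4.2594, 0.7714], [0.0000, 0.0000, 2.3755]]

v_1 = (-2, 0, -4, -1); ‖v_1‖ = 4.5826, so q_1 = (-0.4364, 0.0000, -0.8729, -0.2182).
q_1·v_2 = (-0.4364)·(-2) + 0.0000·4 + (-0.8729)·(-1) + (-0.2182)·(-1) = 1.9640.
u_2 = v_2 − 1.9640·q_1 = (-1.1429, 4.0000, 0.7143, -0.5714).
‖u_2‖ = 4.2594, so q_2 = (-0.2683, 0.9391, 0.1677, -0.1342).
q_1·v_3 = (-0.4364)·(-1) + 0.0000·1 + (-0.8729)·(-1) + (-0.2182)·2 = 0.8729; q_2·v_3 = (-0.2683)·(-1) + 0.9391·1 + 0.1677·(-1) + (-0.1342)·2 = 0.7714.
u_3 = v_3 − 0.8729·q_1 − 0.7714·q_2 = (-0.4121, 0.2756, -0.3675, 2.2940).
‖u_3‖ = 2.3755, so q_3 = (-0.1735, 0.1160, -0.1547, 0.9657).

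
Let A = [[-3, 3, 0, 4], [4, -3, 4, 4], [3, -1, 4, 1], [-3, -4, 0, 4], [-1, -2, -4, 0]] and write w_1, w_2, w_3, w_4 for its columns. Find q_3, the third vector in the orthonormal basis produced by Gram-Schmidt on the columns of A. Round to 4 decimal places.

w_1 = (-3, 4, 3, -3, -1); ‖w_1‖ = 6.6332, so q_1 = (-0.4523, 0.6030, 0.4523, -0.4523, -0.1508).
q_1·w_2 = (-0.4523)·3 + 0.6030·(-3) + 0.4523·(-1) + (-0.4523)·(-4) + (-0.1508)·(-2) = -1.5076.
u_2 = w_2 + 1.5076·q_1 = (2.3182, -2.0909, -0.3182, -4.6818, -2.2273).
‖u_2‖ = 6.0603, so q_2 = (0.3825, -0.3450, -0.0525, -0.7725, -0.3675).
q_1·w_3 = (-0.4523)·0 + 0.6030·4 + 0.4523·4 + (-0.4523)·0 + (-0.1508)·(-4) = 4.8242; q_2·w_3 = 0.3825·0 + (-0.3450)·4 + (-0.0525)·4 + (-0.7725)·0 + (-0.3675)·(-4) = -0.1200.
u_3 = w_3 − 4.8242·q_1 + 0.1200·q_2 = (2.2277, 1.0495, 1.8119, 2.0891, -3.3168).
‖u_3‖ = 4.9712, so q_3 = (0.4481, 0.2111, 0.3645, 0.4202, -0.6672).

q_3 = (0.4481, 0.2111, 0.3645, 0.4202, -0.6672)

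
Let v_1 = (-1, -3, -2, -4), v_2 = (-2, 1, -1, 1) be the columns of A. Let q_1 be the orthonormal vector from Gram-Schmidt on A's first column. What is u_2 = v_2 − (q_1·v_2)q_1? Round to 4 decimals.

v_1 = (-1, -3, -2, -4); ‖v_1‖ = 5.4772, so q_1 = (-0.1826, -0.5477, -0.3651, -0.7303).
q_1·v_2 = (-0.1826)·(-2) + (-0.5477)·1 + (-0.3651)·(-1) + (-0.7303)·1 = -0.5477.
u_2 = v_2 + 0.5477·q_1 = (-2.1000, 0.7000, -1.2000, 0.6000).

u_2 = (-2.1000, 0.7000, -1.2000, 0.6000)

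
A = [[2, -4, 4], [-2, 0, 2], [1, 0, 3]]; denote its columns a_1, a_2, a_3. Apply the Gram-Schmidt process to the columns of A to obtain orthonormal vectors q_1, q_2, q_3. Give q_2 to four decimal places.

q_2 = (-0.7454, -0.5963, 0.2981)

a_1 = (2, -2, 1); ‖a_1‖ = 3.0000, so q_1 = (0.6667, -0.6667, 0.3333).
q_1·a_2 = 0.6667·(-4) + (-0.6667)·0 + 0.3333·0 = -2.6667.
u_2 = a_2 + 2.6667·q_1 = (-2.2222, -1.7778, 0.8889).
‖u_2‖ = 2.9814, so q_2 = (-0.7454, -0.5963, 0.2981).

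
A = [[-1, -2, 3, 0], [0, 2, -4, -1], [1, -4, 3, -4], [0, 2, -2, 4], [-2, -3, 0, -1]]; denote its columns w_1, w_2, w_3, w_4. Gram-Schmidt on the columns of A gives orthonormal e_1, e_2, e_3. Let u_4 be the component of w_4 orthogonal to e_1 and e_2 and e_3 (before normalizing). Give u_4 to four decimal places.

w_1 = (-1, 0, 1, 0, -2); ‖w_1‖ = 2.4495, so e_1 = (-0.4082, 0.0000, 0.4082, 0.0000, -0.8165).
e_1·w_2 = (-0.4082)·(-2) + 0.0000·2 + 0.4082·(-4) + 0.0000·2 + (-0.8165)·(-3) = 1.6330.
u_2 = w_2 − 1.6330·e_1 = (-1.3333, 2.0000, -4.6667, 2.0000, -1.6667).
‖u_2‖ = 5.8595, so e_2 = (-0.2276, 0.3413, -0.7964, 0.3413, -0.2844).
e_1·w_3 = (-0.4082)·3 + 0.0000·(-4) + 0.4082·3 + 0.0000·(-2) + (-0.8165)·0 = 0.0000; e_2·w_3 = (-0.2276)·3 + 0.3413·(-4) + (-0.7964)·3 + 0.3413·(-2) + (-0.2844)·0 = -5.1199.
u_3 = w_3 − 0.0000·e_1 + 5.1199·e_2 = (1.8350, -2.2524, -1.0777, -0.2524, -1.4563).
‖u_3‖ = 3.4331, so e_3 = (0.5345, -0.6561, -0.3139, -0.0735, -0.4242).
e_1·w_4 = (-0.4082)·0 + 0.0000·(-1) + 0.4082·(-4) + 0.0000·4 + (-0.8165)·(-1) = -0.8165; e_2·w_4 = (-0.2276)·0 + 0.3413·(-1) + (-0.7964)·(-4) + 0.3413·4 + (-0.2844)·(-1) = 4.4942; e_3·w_4 = 0.5345·0 + (-0.6561)·(-1) + (-0.3139)·(-4) + (-0.0735)·4 + (-0.4242)·(-1) = 2.0418.
u_4 = w_4 + 0.8165·e_1 − 4.4942·e_2 − 2.0418·e_3 = (-0.4020, -1.1944, 0.5535, 2.6161, 0.4778).

u_4 = (-0.4020, -1.1944, 0.5535, 2.6161, 0.4778)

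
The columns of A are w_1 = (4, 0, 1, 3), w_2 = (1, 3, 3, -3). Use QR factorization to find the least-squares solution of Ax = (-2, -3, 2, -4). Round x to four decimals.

w_1 = (4, 0, 1, 3); ‖w_1‖ = 5.0990, so e_1 = (0.7845, 0.0000, 0.1961, 0.5883).
e_1·w_2 = 0.7845·1 + 0.0000·3 + 0.1961·3 + 0.5883·(-3) = -0.3922.
u_2 = w_2 + 0.3922·e_1 = (1.3077, 3.0000, 3.0769, -2.7692).
‖u_2‖ = 5.2769, so e_2 = (0.2478, 0.5685, 0.5831, -0.5248).
Qᵀb = (-3.5301, 1.0641).
Back-substitute: x_2 = 1.0641/5.2769 = 0.2017.
x_1 = (-3.5301 + 0.3922·0.2017)/5.0990 = -0.6768.

x = (-0.6768, 0.2017)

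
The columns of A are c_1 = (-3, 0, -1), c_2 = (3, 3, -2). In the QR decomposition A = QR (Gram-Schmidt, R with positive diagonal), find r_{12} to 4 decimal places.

r_{12} = -2.2136

q_1 = c_1/‖c_1‖ = (-3, 0, -1)/3.1623 = (-0.9487, 0.0000, -0.3162).
r_{12} = q_1·c_2 = -2.2136.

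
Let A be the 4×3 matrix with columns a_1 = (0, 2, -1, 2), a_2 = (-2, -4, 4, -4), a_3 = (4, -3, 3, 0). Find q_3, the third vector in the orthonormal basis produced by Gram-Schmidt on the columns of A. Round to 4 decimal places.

q_1 = a_1/‖a_1‖ = (0, 2, -1, 2)/3.0000 = (0.0000, 0.6667, -0.3333, 0.6667).
r_{12} = q_1·a_2 = -6.6667.
u_2 = a_2 + 6.6667·q_1 = (-2.0000, 0.4444, 1.7778, 0.4444).
‖u_2‖ = 2.7487, so q_2 = (-0.7276, 0.1617, 0.6468, 0.1617).
r_{13} = q_1·a_3 = -3.0000; r_{23} = q_2·a_3 = -1.4552.
u_3 = a_3 + 3.0000·q_1 + 1.4552·q_2 = (2.9412, -0.7647, 2.9412, 2.2353).
‖u_3‖ = 4.7836, so q_3 = (0.6149, -0.1599, 0.6149, 0.4673).

q_3 = (0.6149, -0.1599, 0.6149, 0.4673)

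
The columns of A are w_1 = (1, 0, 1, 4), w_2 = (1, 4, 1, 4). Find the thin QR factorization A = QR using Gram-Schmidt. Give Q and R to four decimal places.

Q = [[0.2357, 0.0000], [0.0000, 1.0000], [0.2357, 0.0000], [0.9428, 0.0000]], R = [[4.2426, 4.2426], [0.0000, 4.0000]]

w_1 = (1, 0, 1, 4); ‖w_1‖ = 4.2426, so e_1 = (0.2357, 0.0000, 0.2357, 0.9428).
e_1·w_2 = 0.2357·1 + 0.0000·4 + 0.2357·1 + 0.9428·4 = 4.2426.
u_2 = w_2 − 4.2426·e_1 = (0.0000, 4.0000, 0.0000, 0.0000).
‖u_2‖ = 4.0000, so e_2 = (0.0000, 1.0000, 0.0000, 0.0000).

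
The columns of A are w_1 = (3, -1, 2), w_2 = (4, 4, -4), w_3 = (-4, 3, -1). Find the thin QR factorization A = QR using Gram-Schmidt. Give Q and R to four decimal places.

e_1 = w_1/‖w_1‖ = (3, -1, 2)/3.7417 = (0.8018, -0.2673, 0.5345).
r_{12} = e_1·w_2 = 0.0000.
u_2 = w_2 + 0.0000·e_1 = (4.0000, 4.0000, -4.0000).
‖u_2‖ = 6.9282, so e_2 = (0.5774, 0.5774, -0.5774).
r_{13} = e_1·w_3 = -4.5434; r_{23} = e_2·w_3 = 0.0000.
u_3 = w_3 + 4.5434·e_1 + 0.0000·e_2 = (-0.3571, 1.7857, 1.4286).
‖u_3‖ = 2.3146, so e_3 = (-0.1543, 0.7715, 0.6172).

Q = [[0.8018, 0.5774, -0.1543], [-0.2673, 0.5774, 0.7715], [0.5345, -0.5774, 0.6172]], R = [[3.7417, 0.0000, -4.5434], [0.0000, 6.9282, 0.0000], [0.0000, 0.0000, 2.3146]]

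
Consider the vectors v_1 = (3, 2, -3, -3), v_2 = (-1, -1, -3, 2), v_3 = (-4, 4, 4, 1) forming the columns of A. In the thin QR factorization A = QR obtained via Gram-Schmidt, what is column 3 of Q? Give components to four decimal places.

v_1 = (3, 2, -3, -3); ‖v_1‖ = 5.5678, so q_1 = (0.5388, 0.3592, -0.5388, -0.5388).
q_1·v_2 = 0.5388·(-1) + 0.3592·(-1) + (-0.5388)·(-3) + (-0.5388)·2 = -0.3592.
u_2 = v_2 + 0.3592·q_1 = (-0.8065, -0.8710, -3.1935, 1.8065).
‖u_2‖ = 3.8563, so q_2 = (-0.2091, -0.2259, -0.8281, 0.4684).
q_1·v_3 = 0.5388·(-4) + 0.3592·4 + (-0.5388)·4 + (-0.5388)·1 = -3.4125; q_2·v_3 = (-0.2091)·(-4) + (-0.2259)·4 + (-0.8281)·4 + 0.4684·1 = -2.9110.
u_3 = v_3 + 3.4125·q_1 + 2.9110·q_2 = (-2.7701, 4.5683, -0.2495, 0.5249).
‖u_3‖ = 5.3741, so q_3 = (-0.5154, 0.8501, -0.0464, 0.0977).

q_3 = (-0.5154, 0.8501, -0.0464, 0.0977)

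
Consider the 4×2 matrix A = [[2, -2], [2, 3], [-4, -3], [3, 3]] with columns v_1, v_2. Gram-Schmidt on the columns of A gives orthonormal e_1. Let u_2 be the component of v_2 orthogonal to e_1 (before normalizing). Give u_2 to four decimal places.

u_2 = (-3.3939, 1.6061, -0.2121, 0.9091)

v_1 = (2, 2, -4, 3); ‖v_1‖ = 5.7446, so e_1 = (0.3482, 0.3482, -0.6963, 0.5222).
e_1·v_2 = 0.3482·(-2) + 0.3482·3 + (-0.6963)·(-3) + 0.5222·3 = 4.0038.
u_2 = v_2 − 4.0038·e_1 = (-3.3939, 1.6061, -0.2121, 0.9091).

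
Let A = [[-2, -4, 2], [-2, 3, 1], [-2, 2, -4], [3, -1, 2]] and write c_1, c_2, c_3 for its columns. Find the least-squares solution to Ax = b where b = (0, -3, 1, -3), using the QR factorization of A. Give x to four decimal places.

c_1 = (-2, -2, -2, 3); ‖c_1‖ = 4.5826, so q_1 = (-0.4364, -0.4364, -0.4364, 0.6547).
q_1·c_2 = (-0.4364)·(-4) + (-0.4364)·3 + (-0.4364)·2 + 0.6547·(-1) = -1.0911.
u_2 = c_2 + 1.0911·q_1 = (-4.4762, 2.5238, 1.5238, -0.2857).
‖u_2‖ = 5.3675, so q_2 = (-0.8340, 0.4702, 0.2839, -0.0532).
q_1·c_3 = (-0.4364)·2 + (-0.4364)·1 + (-0.4364)·(-4) + 0.6547·2 = 1.7457; q_2·c_3 = (-0.8340)·2 + 0.4702·1 + 0.2839·(-4) + (-0.0532)·2 = -2.4398.
u_3 = c_3 − 1.7457·q_1 + 2.4398·q_2 = (0.7273, 2.9091, -2.5455, 0.7273).
‖u_3‖ = 4.0000, so q_3 = (0.1818, 0.7273, -0.6364, 0.1818).
Qᵀb = (-1.0911, -0.9670, -3.3636).
Back-substitute: x_3 = -3.3636/4.0000 = -0.8409.
x_2 = (-0.9670 + 2.4398·(-0.8409))/5.3675 = -0.5624.
x_1 = (-1.0911 + 1.0911·(-0.5624) − 1.7457·(-0.8409))/4.5826 = -0.0517.

x = (-0.0517, -0.5624, -0.8409)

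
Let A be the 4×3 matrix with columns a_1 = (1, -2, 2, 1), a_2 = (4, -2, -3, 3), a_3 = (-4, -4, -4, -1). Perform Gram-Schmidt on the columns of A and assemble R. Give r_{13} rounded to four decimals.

a_1 = (1, -2, 2, 1); ‖a_1‖ = 3.1623, so e_1 = (0.3162, -0.6325, 0.6325, 0.3162).
r_{13} = e_1·a_3 = -1.5811.

r_{13} = -1.5811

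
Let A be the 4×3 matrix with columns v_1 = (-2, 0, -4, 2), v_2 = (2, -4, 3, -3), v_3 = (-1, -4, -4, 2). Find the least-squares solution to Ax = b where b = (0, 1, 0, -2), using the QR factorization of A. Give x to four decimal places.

e_1 = v_1/‖v_1‖ = (-2, 0, -4, 2)/4.8990 = (-0.4082, 0.0000, -0.8165, 0.4082).
r_{12} = e_1·v_2 = -4.4907.
u_2 = v_2 + 4.4907·e_1 = (0.1667, -4.0000, -0.6667, -1.1667).
‖u_2‖ = 4.2230, so e_2 = (0.0395, -0.9472, -0.1579, -0.2763).
r_{13} = e_1·v_3 = 4.4907; r_{23} = e_2·v_3 = 3.8283.
u_3 = v_3 − 4.4907·e_1 − 3.8283·e_2 = (0.6822, -0.3738, 0.2710, 1.2243).
‖u_3‖ = 1.4757, so e_3 = (0.4623, -0.2533, 0.1837, 0.8297).
Qᵀb = (-0.8165, -0.3947, -1.9127).
Back-substitute: x_3 = -1.9127/1.4757 = -1.2961.
x_2 = (-0.3947 − 3.8283·(-1.2961))/4.2230 = 1.0815.
x_1 = (-0.8165 + 4.4907·1.0815 − 4.4907·(-1.2961))/4.8990 = 2.0129.

x = (2.0129, 1.0815, -1.2961)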